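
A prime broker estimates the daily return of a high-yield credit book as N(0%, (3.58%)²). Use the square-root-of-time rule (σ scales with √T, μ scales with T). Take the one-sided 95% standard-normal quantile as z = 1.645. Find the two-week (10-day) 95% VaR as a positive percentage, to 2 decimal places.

18.62%

σ_{10d} = 3.58% × √10 = 11.321%.
VaR = 1.645 × 11.321% = 18.623%.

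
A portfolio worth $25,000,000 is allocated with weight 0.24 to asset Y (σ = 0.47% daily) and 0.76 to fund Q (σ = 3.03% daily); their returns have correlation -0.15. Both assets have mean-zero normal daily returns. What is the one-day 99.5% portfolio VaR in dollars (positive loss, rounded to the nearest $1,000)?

σ_p² = 0.24²·0.47² + 0.76²·3.03² + 2·-0.15·0.24·0.76·0.47·3.03 = 5.2377 (%²).
σ_p = √5.2377 = 2.289%.
At 99.5%, z = 2.576.
VaR = 2.576 × 2.289% = 5.896%; on $25,000,000 that is $1,474,000.

$1,474,000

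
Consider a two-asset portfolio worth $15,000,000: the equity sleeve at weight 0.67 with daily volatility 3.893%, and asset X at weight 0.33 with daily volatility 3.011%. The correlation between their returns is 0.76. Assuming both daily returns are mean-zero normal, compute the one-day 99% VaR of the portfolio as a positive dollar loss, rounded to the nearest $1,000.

$1,195,000

σ_p² = 0.67²·3.893² + 0.33²·3.011² + 2·0.76·0.67·0.33·3.893·3.011 = 11.7300 (%²).
σ_p = √11.7300 = 3.425%.
At 99%, z = 2.326.
VaR = 2.326 × 3.425% = 7.967%; on $15,000,000 that is $1,195,050.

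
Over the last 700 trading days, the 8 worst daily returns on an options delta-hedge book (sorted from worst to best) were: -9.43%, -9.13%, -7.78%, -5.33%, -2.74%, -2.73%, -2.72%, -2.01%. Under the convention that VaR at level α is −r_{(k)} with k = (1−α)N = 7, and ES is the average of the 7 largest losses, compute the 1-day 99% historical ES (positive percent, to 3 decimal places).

5.694%

The 7 worst returns sum to -39.86%.
ES = −(-39.86%) / 7 = 5.6942…% ≈ 5.694%.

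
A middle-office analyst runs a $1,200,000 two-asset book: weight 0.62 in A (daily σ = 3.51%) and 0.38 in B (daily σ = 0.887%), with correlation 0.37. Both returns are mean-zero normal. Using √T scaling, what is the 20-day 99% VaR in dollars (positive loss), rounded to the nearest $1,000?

σ_p = √(0.62²·3.51² + 0.38²·0.887² + 2·0.37·0.62·0.38·3.51·0.887) = 2.322%.
σ_{20d} = 2.322% × √20 = 10.384%.
z(99%) = 2.326.
VaR = 2.326 × 10.384% = 24.153%; on $1,200,000 that is $289,836.

$290,000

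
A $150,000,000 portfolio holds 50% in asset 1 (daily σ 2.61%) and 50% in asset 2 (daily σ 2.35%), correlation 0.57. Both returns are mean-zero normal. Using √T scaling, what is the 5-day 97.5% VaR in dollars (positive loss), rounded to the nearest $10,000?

$14,450,000

σ_p = √(0.5²·2.61² + 0.5²·2.35² + 2·0.57·0.5·0.5·2.61·2.35) = 2.198%.
σ_{5d} = 2.198% × √5 = 4.915%.
z(97.5%) = 1.960.
VaR = 1.960 × 4.915% = 9.633%; on $150,000,000 that is $14,449,500.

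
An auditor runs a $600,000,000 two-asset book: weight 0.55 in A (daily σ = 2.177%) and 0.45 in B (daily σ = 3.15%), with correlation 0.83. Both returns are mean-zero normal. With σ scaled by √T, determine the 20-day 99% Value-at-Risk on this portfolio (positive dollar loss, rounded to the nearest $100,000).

$156,200,000

σ_p = √(0.55²·2.177² + 0.45²·3.15² + 2·0.83·0.55·0.45·2.177·3.15) = 2.502%.
σ_{20d} = 2.502% × √20 = 11.189%.
z(99%) = 2.326.
VaR = 2.326 × 11.189% = 26.026%; on $600,000,000 that is $156,156,000.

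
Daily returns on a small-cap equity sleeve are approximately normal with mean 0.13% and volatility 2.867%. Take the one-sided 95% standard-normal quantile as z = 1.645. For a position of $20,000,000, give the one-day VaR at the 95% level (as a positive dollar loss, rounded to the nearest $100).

$917,200

VaR = −μ + z·σ = −(0.13%) + 1.645 × 2.867% = 4.586%.
On $20,000,000: 0.04586 × $20,000,000 = $917,200.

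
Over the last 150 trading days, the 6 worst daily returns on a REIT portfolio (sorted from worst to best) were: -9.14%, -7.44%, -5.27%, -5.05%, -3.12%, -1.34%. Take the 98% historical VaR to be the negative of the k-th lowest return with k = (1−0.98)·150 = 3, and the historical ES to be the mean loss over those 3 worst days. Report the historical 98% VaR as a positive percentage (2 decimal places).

k = 3; the 3rd lowest return is -5.27%, so VaR = 5.27%.

5.27%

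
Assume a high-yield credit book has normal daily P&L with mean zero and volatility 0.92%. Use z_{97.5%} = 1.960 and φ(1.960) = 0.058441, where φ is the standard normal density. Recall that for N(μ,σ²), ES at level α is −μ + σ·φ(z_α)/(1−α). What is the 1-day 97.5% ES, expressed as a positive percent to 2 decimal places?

Tail multiplier: φ(z)/(1−α) = 0.058441 / 0.025 = 2.338.
ES = 0.92% × 2.338 = 2.151%.

2.15%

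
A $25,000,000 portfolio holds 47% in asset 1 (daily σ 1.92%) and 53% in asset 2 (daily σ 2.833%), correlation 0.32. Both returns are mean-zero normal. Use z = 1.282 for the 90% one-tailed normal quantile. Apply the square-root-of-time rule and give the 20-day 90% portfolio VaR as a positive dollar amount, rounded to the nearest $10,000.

$2,840,000

σ_p = √(0.47²·1.92² + 0.53²·2.833² + 2·0.32·0.47·0.53·1.92·2.833) = 1.984%.
σ_{20d} = 1.984% × √20 = 8.873%.
VaR = 1.282 × 8.873% = 11.375%; on $25,000,000 that is $2,843,750.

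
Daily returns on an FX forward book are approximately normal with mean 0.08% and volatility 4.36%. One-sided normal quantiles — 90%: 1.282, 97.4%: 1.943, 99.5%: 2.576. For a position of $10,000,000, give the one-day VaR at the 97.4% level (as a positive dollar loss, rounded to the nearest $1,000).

$839,000

VaR = −μ + z·σ = −(0.08%) + 1.943 × 4.36% = 8.391%.
On $10,000,000: 0.08391 × $10,000,000 = $839,100.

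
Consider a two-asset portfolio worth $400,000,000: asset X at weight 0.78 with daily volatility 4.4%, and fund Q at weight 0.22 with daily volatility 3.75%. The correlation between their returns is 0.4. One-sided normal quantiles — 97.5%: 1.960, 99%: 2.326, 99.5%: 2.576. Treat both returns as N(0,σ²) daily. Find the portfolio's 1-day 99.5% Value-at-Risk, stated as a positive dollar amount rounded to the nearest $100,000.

σ_p² = 0.78²·4.4² + 0.22²·3.75² + 2·0.4·0.78·0.22·4.4·3.75 = 14.7244 (%²).
σ_p = √14.7244 = 3.837%.
VaR = 2.576 × 3.837% = 9.884%; on $400,000,000 that is $39,536,000.

$39,500,000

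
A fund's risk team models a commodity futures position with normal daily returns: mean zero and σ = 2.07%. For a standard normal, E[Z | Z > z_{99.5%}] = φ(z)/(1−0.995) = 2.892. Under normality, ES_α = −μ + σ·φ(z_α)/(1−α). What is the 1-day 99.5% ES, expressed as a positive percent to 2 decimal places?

5.99%

ES = 2.07% × 2.892 = 5.986%.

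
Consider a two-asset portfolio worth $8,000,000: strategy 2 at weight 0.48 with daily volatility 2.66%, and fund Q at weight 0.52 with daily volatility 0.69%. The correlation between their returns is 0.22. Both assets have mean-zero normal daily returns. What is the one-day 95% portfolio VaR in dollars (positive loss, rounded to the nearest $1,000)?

σ_p² = 0.48²·2.66² + 0.52²·0.69² + 2·0.22·0.48·0.52·2.66·0.69 = 1.9605 (%²).
σ_p = √1.9605 = 1.400%.
At 95%, z = 1.645.
VaR = 1.645 × 1.400% = 2.303%; on $8,000,000 that is $184,240.

$184,000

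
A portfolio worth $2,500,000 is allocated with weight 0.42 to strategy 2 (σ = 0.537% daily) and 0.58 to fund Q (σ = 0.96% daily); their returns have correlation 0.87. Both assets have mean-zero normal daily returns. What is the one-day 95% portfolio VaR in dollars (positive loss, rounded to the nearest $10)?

$31,300

σ_p² = 0.42²·0.537² + 0.58²·0.96² + 2·0.87·0.42·0.58·0.537·0.96 = 0.5794 (%²).
σ_p = √0.5794 = 0.761%.
At 95%, z = 1.645.
VaR = 1.645 × 0.761% = 1.252%; on $2,500,000 that is $31,300.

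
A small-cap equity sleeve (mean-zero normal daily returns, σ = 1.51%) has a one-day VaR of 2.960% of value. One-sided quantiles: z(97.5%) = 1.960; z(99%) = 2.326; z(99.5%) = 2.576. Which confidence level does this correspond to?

97.5%

Implied z = VaR/σ = 2.960 / 1.51 = 1.960.
This matches z(97.5%) = 1.960.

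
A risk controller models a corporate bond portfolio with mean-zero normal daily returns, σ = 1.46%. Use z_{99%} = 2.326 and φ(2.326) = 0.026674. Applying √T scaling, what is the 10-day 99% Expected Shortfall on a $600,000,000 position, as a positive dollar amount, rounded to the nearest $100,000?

$73,900,000

σ_{10d} = 1.46% × √10 = 4.617%.
ES multiplier = φ(z)/(1−α) = 0.026674/0.01 = 2.667.
ES = 4.617% × 2.667 = 12.314%; on $600,000,000: $73,884,000.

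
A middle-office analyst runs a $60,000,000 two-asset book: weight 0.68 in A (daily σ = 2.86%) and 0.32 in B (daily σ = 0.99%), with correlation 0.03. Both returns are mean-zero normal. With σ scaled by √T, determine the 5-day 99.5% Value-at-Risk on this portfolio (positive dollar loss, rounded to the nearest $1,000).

$6,842,000

σ_p = √(0.68²·2.86² + 0.32²·0.99² + 2·0.03·0.68·0.32·2.86·0.99) = 1.980%.
σ_{5d} = 1.980% × √5 = 4.427%.
z(99.5%) = 2.576.
VaR = 2.576 × 4.427% = 11.404%; on $60,000,000 that is $6,842,400.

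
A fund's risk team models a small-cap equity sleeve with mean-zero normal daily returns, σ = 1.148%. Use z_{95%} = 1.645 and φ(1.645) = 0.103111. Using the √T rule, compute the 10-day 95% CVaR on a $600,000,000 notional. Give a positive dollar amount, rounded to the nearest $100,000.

$44,900,000

σ_{10d} = 1.148% × √10 = 3.630%.
ES multiplier = φ(z)/(1−α) = 0.103111/0.05 = 2.062.
ES = 3.630% × 2.062 = 7.485%; on $600,000,000: $44,910,000.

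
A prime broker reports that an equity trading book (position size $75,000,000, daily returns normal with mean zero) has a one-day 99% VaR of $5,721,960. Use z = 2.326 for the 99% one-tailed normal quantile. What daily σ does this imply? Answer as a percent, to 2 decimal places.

3.28%

VaR as a fraction: $5,721,960 / $75,000,000 = 7.629%.
σ = VaR / z = 7.629% / 2.326 = 3.280%.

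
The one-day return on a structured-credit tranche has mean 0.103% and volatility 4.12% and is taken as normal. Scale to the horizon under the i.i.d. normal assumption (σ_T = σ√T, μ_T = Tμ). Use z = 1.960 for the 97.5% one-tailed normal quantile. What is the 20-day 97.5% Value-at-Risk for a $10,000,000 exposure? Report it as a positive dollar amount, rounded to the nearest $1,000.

$3,405,000

σ_{20d} = 4.12% × √20 = 18.425%; μ_{20d} = 20 × 0.103% = 2.060%.
VaR = −(2.060%) + 1.960 × 18.425% = 34.053%.
On $10,000,000: 0.34053 × $10,000,000 = $3,405,300.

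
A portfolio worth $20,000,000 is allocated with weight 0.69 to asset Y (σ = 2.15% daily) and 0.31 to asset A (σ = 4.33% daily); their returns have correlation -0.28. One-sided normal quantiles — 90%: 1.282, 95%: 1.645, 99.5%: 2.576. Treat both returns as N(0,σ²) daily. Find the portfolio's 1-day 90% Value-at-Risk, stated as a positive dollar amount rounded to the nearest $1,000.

σ_p² = 0.69²·2.15² + 0.31²·4.33² + 2·-0.28·0.69·0.31·2.15·4.33 = 2.8874 (%²).
σ_p = √2.8874 = 1.699%.
VaR = 1.282 × 1.699% = 2.178%; on $20,000,000 that is $435,600.

$436,000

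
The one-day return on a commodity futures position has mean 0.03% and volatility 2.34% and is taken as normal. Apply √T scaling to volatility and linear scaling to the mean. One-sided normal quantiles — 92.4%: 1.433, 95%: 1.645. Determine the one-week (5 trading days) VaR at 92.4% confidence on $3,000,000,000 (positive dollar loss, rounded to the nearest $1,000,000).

$220,000,000

σ_{5d} = 2.34% × √5 = 5.232%; μ_{5d} = 5 × 0.03% = 0.150%.
VaR = −(0.150%) + 1.433 × 5.232% = 7.347%.
On $3,000,000,000: 0.07347 × $3,000,000,000 = $220,410,000.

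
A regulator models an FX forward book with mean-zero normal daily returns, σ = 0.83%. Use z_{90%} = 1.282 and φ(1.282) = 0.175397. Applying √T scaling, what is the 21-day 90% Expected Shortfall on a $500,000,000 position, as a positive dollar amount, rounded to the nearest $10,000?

$33,360,000

σ_{21d} = 0.83% × √21 = 3.804%.
ES multiplier = φ(z)/(1−α) = 0.175397/0.1 = 1.754.
ES = 3.804% × 1.754 = 6.672%; on $500,000,000: $33,360,000.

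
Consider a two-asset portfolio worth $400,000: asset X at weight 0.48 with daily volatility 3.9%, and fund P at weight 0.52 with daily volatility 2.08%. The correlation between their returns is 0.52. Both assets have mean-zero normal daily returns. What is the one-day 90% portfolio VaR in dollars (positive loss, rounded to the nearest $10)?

$13,350

σ_p² = 0.48²·3.9² + 0.52²·2.08² + 2·0.52·0.48·0.52·3.9·2.08 = 6.7800 (%²).
σ_p = √6.7800 = 2.604%.
At 90%, z = 1.282.
VaR = 1.282 × 2.604% = 3.338%; on $400,000 that is $13,352.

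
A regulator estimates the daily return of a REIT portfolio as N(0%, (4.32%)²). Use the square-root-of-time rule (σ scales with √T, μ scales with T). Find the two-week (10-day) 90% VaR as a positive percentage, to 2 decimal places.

17.51%

At 90%, z = 1.282.
σ_{10d} = 4.32% × √10 = 13.661%.
VaR = 1.282 × 13.661% = 17.513%.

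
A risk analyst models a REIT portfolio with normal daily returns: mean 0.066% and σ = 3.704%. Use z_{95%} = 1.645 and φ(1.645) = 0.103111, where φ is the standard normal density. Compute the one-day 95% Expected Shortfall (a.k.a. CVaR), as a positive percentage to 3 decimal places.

7.572%

Tail multiplier: φ(z)/(1−α) = 0.103111 / 0.05 = 2.062.
ES = −(0.066%) + 3.704% × 2.062 = 7.572%.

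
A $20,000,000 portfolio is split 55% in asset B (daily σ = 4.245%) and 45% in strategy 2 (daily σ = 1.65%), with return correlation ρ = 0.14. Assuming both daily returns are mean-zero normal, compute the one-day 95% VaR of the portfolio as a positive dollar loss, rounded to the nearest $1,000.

$838,000

σ_p² = 0.55²·4.245² + 0.45²·1.65² + 2·0.14·0.55·0.45·4.245·1.65 = 6.4878 (%²).
σ_p = √6.4878 = 2.547%.
At 95%, z = 1.645.
VaR = 1.645 × 2.547% = 4.190%; on $20,000,000 that is $838,000.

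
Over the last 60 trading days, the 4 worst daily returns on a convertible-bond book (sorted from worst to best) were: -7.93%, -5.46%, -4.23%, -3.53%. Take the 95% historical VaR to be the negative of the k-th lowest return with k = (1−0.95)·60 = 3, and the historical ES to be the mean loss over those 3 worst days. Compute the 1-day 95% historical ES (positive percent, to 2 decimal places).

5.87%

The 3 worst returns sum to -17.62%.
ES = −(-17.62%) / 3 = 5.8733…% ≈ 5.87%.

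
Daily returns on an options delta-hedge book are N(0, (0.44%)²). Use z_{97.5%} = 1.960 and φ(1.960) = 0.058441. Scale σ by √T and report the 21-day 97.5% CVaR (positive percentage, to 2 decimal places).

4.71%

σ_{21d} = 0.44% × √21 = 2.016%.
ES multiplier = φ(z)/(1−α) = 0.058441/0.025 = 2.338.
ES = 2.016% × 2.338 = 4.713%.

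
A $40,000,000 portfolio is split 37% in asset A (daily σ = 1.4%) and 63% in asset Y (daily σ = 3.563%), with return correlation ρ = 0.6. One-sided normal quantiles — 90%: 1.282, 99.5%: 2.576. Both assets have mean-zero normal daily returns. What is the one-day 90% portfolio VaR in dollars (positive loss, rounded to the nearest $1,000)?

σ_p² = 0.37²·1.4² + 0.63²·3.563² + 2·0.6·0.37·0.63·1.4·3.563 = 6.7023 (%²).
σ_p = √6.7023 = 2.589%.
VaR = 1.282 × 2.589% = 3.319%; on $40,000,000 that is $1,327,600.

$1,328,000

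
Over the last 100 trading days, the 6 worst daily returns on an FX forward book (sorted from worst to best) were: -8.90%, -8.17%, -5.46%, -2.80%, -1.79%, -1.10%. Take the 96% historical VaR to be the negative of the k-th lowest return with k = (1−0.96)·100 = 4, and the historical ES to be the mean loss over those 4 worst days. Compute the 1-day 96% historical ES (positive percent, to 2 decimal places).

The 4 worst returns sum to -25.33%.
ES = −(-25.33%) / 4 = 6.3325% ≈ 6.33%.

6.33%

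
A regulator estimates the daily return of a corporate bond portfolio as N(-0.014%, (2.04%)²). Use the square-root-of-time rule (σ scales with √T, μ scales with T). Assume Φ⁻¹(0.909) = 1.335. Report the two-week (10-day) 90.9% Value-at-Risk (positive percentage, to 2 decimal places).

8.75%

σ_{10d} = 2.04% × √10 = 6.451%; μ_{10d} = 10 × -0.014% = -0.140%.
VaR = −(-0.140%) + 1.335 × 6.451% = 8.752%.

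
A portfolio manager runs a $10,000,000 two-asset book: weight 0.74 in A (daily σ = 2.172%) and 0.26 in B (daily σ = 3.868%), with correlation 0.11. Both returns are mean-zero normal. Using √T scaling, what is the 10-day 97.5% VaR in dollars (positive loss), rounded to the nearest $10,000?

$1,230,000

σ_p = √(0.74²·2.172² + 0.26²·3.868² + 2·0.11·0.74·0.26·2.172·3.868) = 1.988%.
σ_{10d} = 1.988% × √10 = 6.287%.
z(97.5%) = 1.960.
VaR = 1.960 × 6.287% = 12.323%; on $10,000,000 that is $1,232,300.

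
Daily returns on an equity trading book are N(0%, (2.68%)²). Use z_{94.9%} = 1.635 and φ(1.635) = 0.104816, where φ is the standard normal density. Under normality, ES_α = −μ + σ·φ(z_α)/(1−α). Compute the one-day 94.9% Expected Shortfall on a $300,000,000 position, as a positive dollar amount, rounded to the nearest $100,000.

$16,500,000

Tail multiplier: φ(z)/(1−α) = 0.104816 / 0.051 = 2.055.
ES = 2.68% × 2.055 = 5.507%.
On $300,000,000: 0.05507 × $300,000,000 = $16,521,000.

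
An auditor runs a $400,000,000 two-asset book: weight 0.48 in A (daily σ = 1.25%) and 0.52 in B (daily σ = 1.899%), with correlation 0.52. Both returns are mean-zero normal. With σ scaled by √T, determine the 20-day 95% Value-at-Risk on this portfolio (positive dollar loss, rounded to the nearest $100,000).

σ_p = √(0.48²·1.25² + 0.52²·1.899² + 2·0.52·0.48·0.52·1.25·1.899) = 1.397%.
σ_{20d} = 1.397% × √20 = 6.248%.
z(95%) = 1.645.
VaR = 1.645 × 6.248% = 10.278%; on $400,000,000 that is $41,112,000.

$41,100,000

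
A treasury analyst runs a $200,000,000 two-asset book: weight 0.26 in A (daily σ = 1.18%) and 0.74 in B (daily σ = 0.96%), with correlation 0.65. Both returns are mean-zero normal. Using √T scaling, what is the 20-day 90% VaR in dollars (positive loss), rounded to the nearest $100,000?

$10,800,000

σ_p = √(0.26²·1.18² + 0.74²·0.96² + 2·0.65·0.26·0.74·1.18·0.96) = 0.939%.
σ_{20d} = 0.939% × √20 = 4.199%.
z(90%) = 1.282.
VaR = 1.282 × 4.199% = 5.383%; on $200,000,000 that is $10,766,000.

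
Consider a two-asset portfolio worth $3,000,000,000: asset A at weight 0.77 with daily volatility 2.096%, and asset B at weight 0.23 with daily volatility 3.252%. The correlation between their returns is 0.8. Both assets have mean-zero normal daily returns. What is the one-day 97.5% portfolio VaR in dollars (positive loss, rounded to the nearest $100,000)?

$132,700,000

σ_p² = 0.77²·2.096² + 0.23²·3.252² + 2·0.8·0.77·0.23·2.096·3.252 = 5.0956 (%²).
σ_p = √5.0956 = 2.257%.
At 97.5%, z = 1.960.
VaR = 1.960 × 2.257% = 4.424%; on $3,000,000,000 that is $132,720,000.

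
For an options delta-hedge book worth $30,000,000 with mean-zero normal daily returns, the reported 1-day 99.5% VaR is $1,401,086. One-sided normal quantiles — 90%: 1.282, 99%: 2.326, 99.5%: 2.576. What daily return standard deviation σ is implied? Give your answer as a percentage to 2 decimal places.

1.81%

VaR as a fraction: $1,401,086 / $30,000,000 = 4.670%.
σ = VaR / z = 4.670% / 2.576 = 1.813%.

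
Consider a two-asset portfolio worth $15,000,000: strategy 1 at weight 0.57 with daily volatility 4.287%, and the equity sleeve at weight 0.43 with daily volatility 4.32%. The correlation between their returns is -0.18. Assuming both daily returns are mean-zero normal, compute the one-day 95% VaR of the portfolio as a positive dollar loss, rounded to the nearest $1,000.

σ_p² = 0.57²·4.287² + 0.43²·4.32² + 2·-0.18·0.57·0.43·4.287·4.32 = 7.7877 (%²).
σ_p = √7.7877 = 2.791%.
At 95%, z = 1.645.
VaR = 1.645 × 2.791% = 4.591%; on $15,000,000 that is $688,650.

$689,000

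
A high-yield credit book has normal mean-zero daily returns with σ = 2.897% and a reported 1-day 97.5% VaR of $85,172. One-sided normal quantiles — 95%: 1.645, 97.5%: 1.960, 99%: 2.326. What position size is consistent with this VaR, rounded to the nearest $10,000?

$1,500,000

VaR as a fraction of value: z·σ = 1.960 × 2.897% = 5.67812%.
Position = $85,172 / 0.0567812 = $1,500,004.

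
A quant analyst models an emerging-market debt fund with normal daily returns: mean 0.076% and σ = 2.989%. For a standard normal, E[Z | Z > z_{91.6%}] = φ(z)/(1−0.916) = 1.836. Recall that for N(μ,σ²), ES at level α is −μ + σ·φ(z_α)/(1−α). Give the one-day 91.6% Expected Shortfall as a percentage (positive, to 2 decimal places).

ES = −(0.076%) + 2.989% × 1.836 = 5.412%.

5.41%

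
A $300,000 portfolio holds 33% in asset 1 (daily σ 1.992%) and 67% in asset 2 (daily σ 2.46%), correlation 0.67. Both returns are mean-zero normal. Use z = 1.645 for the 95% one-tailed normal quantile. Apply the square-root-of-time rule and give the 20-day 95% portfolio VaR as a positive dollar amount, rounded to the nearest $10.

σ_p = √(0.33²·1.992² + 0.67²·2.46² + 2·0.67·0.33·0.67·1.992·2.46) = 2.145%.
σ_{20d} = 2.145% × √20 = 9.593%.
VaR = 1.645 × 9.593% = 15.780%; on $300,000 that is $47,340.

$47,340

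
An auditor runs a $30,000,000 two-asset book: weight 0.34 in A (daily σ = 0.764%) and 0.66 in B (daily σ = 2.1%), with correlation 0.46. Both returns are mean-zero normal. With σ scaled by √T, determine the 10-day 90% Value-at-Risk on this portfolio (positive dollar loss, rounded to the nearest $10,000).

$1,850,000

σ_p = √(0.34²·0.764² + 0.66²·2.1² + 2·0.46·0.34·0.66·0.764·2.1) = 1.523%.
σ_{10d} = 1.523% × √10 = 4.816%.
z(90%) = 1.282.
VaR = 1.282 × 4.816% = 6.174%; on $30,000,000 that is $1,852,200.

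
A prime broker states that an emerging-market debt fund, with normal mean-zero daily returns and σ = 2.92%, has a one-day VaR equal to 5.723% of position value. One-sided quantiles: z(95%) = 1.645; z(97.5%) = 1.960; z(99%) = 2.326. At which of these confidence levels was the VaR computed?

97.5%

Implied z = VaR/σ = 5.723 / 2.92 = 1.960.
This matches z(97.5%) = 1.960.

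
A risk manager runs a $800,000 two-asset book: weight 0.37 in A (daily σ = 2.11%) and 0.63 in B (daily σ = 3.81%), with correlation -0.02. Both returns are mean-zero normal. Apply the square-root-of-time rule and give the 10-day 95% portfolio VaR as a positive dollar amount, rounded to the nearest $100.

$104,400

σ_p = √(0.37²·2.11² + 0.63²·3.81² + 2·-0.02·0.37·0.63·2.11·3.81) = 2.509%.
σ_{10d} = 2.509% × √10 = 7.934%.
z(95%) = 1.645.
VaR = 1.645 × 7.934% = 13.051%; on $800,000 that is $104,408.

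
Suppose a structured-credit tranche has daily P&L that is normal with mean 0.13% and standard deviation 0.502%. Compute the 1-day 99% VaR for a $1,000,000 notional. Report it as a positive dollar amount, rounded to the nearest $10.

At 99% one-sided, z = 2.326.
VaR = −μ + z·σ = −(0.13%) + 2.326 × 0.502% = 1.038%.
On $1,000,000: 0.01038 × $1,000,000 = $10,380.

$10,380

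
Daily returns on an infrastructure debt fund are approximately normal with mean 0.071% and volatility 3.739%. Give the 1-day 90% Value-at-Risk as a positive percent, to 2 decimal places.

At 90% one-sided, z = 1.282.
VaR = −μ + z·σ = −(0.071%) + 1.282 × 3.739% = 4.722%.

4.72%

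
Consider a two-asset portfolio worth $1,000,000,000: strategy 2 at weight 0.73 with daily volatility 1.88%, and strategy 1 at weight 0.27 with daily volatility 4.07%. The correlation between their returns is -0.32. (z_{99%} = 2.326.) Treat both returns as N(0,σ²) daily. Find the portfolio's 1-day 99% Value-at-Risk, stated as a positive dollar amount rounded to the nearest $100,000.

σ_p² = 0.73²·1.88² + 0.27²·4.07² + 2·-0.32·0.73·0.27·1.88·4.07 = 2.1259 (%²).
σ_p = √2.1259 = 1.458%.
VaR = 2.326 × 1.458% = 3.391%; on $1,000,000,000 that is $33,910,000.

$33,900,000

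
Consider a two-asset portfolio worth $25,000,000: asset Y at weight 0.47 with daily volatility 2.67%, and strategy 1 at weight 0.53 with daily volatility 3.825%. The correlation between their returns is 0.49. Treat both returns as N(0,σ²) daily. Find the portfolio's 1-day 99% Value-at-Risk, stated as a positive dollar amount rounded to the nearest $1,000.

$1,663,000

σ_p² = 0.47²·2.67² + 0.53²·3.825² + 2·0.49·0.47·0.53·2.67·3.825 = 8.1776 (%²).
σ_p = √8.1776 = 2.860%.
At 99%, z = 2.326.
VaR = 2.326 × 2.860% = 6.652%; on $25,000,000 that is $1,663,000.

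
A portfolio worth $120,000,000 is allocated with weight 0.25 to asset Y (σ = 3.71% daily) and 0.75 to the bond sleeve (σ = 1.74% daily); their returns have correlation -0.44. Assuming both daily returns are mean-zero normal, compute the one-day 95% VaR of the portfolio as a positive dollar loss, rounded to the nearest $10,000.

$2,420,000

σ_p² = 0.25²·3.71² + 0.75²·1.74² + 2·-0.44·0.25·0.75·3.71·1.74 = 1.4981 (%²).
σ_p = √1.4981 = 1.224%.
At 95%, z = 1.645.
VaR = 1.645 × 1.224% = 2.013%; on $120,000,000 that is $2,415,600.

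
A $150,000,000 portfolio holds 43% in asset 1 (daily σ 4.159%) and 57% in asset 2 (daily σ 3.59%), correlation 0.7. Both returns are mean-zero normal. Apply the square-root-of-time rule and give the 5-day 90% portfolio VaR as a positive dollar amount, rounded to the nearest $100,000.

$15,200,000

σ_p = √(0.43²·4.159² + 0.57²·3.59² + 2·0.7·0.43·0.57·4.159·3.59) = 3.537%.
σ_{5d} = 3.537% × √5 = 7.909%.
z(90%) = 1.282.
VaR = 1.282 × 7.909% = 10.139%; on $150,000,000 that is $15,208,500.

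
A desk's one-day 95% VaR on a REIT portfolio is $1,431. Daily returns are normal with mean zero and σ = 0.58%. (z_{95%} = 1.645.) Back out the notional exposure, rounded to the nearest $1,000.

$150,000

VaR as a fraction of value: z·σ = 1.645 × 0.58% = 0.9541%.
Position = $1,431 / 0.009541 = $149,984.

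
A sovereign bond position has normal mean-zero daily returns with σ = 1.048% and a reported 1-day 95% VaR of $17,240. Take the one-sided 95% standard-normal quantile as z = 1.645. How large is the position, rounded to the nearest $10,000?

VaR as a fraction of value: z·σ = 1.645 × 1.048% = 1.72396%.
Position = $17,240 / 0.0172396 = $1,000,023.

$1,000,000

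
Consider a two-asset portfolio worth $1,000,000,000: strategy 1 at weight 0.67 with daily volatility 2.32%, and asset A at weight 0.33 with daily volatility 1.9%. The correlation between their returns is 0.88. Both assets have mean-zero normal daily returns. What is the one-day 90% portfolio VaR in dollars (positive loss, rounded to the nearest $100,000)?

$27,300,000

σ_p² = 0.67²·2.32² + 0.33²·1.9² + 2·0.88·0.67·0.33·2.32·1.9 = 4.5246 (%²).
σ_p = √4.5246 = 2.127%.
At 90%, z = 1.282.
VaR = 1.282 × 2.127% = 2.727%; on $1,000,000,000 that is $27,270,000.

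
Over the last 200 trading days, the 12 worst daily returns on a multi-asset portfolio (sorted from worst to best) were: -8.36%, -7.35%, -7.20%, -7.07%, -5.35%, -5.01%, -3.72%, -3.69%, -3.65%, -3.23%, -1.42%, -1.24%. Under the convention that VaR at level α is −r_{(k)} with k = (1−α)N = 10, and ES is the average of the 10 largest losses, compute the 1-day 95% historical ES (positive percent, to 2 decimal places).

The 10 worst returns sum to -54.63%.
ES = −(-54.63%) / 10 = 5.463% ≈ 5.46%.

5.46%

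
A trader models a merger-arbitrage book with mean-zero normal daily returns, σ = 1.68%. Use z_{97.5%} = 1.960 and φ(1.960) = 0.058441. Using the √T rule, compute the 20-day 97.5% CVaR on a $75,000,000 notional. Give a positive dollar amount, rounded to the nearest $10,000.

σ_{20d} = 1.68% × √20 = 7.513%.
ES multiplier = φ(z)/(1−α) = 0.058441/0.025 = 2.338.
ES = 7.513% × 2.338 = 17.565%; on $75,000,000: $13,173,750.

$13,170,000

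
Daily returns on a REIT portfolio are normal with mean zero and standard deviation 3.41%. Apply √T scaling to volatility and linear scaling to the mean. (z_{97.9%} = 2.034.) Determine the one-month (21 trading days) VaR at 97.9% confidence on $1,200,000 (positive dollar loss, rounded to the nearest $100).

σ_{21d} = 3.41% × √21 = 15.627%.
VaR = 2.034 × 15.627% = 31.785%.
On $1,200,000: 0.31785 × $1,200,000 = $381,420.

$381,400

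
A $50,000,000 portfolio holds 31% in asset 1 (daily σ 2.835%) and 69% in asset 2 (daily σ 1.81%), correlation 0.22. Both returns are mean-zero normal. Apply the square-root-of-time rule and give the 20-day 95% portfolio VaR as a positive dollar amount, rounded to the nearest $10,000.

σ_p = √(0.31²·2.835² + 0.69²·1.81² + 2·0.22·0.31·0.69·2.835·1.81) = 1.678%.
σ_{20d} = 1.678% × √20 = 7.504%.
z(95%) = 1.645.
VaR = 1.645 × 7.504% = 12.344%; on $50,000,000 that is $6,172,000.

$6,170,000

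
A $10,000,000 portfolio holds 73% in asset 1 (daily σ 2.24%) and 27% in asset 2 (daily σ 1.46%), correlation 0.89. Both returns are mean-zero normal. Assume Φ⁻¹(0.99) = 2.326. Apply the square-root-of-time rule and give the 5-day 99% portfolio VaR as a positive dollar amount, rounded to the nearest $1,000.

σ_p = √(0.73²·2.24² + 0.27²·1.46² + 2·0.89·0.73·0.27·2.24·1.46) = 1.994%.
σ_{5d} = 1.994% × √5 = 4.459%.
VaR = 2.326 × 4.459% = 10.372%; on $10,000,000 that is $1,037,200.

$1,037,000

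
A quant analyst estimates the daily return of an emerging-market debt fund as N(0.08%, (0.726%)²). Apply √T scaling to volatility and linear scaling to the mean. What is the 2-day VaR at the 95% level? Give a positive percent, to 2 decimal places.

At 95%, z = 1.645.
σ_{2d} = 0.726% × √2 = 1.027%; μ_{2d} = 2 × 0.08% = 0.160%.
VaR = −(0.160%) + 1.645 × 1.027% = 1.529%.

1.53%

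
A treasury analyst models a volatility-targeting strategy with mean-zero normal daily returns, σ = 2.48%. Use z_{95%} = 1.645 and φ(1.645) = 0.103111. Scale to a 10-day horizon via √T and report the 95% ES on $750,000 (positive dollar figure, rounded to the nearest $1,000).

$121,000

σ_{10d} = 2.48% × √10 = 7.842%.
ES multiplier = φ(z)/(1−α) = 0.103111/0.05 = 2.062.
ES = 7.842% × 2.062 = 16.170%; on $750,000: $121,275.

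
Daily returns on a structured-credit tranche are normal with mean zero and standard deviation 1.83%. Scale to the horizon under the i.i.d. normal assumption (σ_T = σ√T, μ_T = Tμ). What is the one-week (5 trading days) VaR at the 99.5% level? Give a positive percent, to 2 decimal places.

10.54%

At 99.5%, z = 2.576.
σ_{5d} = 1.83% × √5 = 4.092%.
VaR = 2.576 × 4.092% = 10.541%.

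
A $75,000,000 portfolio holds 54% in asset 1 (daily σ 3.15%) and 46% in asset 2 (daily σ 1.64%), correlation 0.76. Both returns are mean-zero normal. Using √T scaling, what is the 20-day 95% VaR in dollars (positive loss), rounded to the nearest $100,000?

$12,800,000

σ_p = √(0.54²·3.15² + 0.46²·1.64² + 2·0.76·0.54·0.46·3.15·1.64) = 2.327%.
σ_{20d} = 2.327% × √20 = 10.407%.
z(95%) = 1.645.
VaR = 1.645 × 10.407% = 17.120%; on $75,000,000 that is $12,840,000.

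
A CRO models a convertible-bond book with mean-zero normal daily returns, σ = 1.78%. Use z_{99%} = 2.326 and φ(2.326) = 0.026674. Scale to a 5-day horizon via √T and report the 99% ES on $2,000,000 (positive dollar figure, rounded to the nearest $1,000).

σ_{5d} = 1.78% × √5 = 3.980%.
ES multiplier = φ(z)/(1−α) = 0.026674/0.01 = 2.667.
ES = 3.980% × 2.667 = 10.615%; on $2,000,000: $212,300.

$212,000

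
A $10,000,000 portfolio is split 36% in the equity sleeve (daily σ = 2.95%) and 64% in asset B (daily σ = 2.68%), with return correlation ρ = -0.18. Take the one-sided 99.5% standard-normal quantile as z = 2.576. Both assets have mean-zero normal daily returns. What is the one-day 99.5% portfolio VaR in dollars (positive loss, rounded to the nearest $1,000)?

σ_p² = 0.36²·2.95² + 0.64²·2.68² + 2·-0.18·0.36·0.64·2.95·2.68 = 3.4140 (%²).
σ_p = √3.4140 = 1.848%.
VaR = 2.576 × 1.848% = 4.760%; on $10,000,000 that is $476,000.

$476,000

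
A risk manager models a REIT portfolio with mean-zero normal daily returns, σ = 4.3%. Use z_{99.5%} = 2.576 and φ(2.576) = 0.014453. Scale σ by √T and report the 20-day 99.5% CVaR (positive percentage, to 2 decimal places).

σ_{20d} = 4.3% × √20 = 19.230%.
ES multiplier = φ(z)/(1−α) = 0.014453/0.005 = 2.891.
ES = 19.230% × 2.891 = 55.594%.

55.59%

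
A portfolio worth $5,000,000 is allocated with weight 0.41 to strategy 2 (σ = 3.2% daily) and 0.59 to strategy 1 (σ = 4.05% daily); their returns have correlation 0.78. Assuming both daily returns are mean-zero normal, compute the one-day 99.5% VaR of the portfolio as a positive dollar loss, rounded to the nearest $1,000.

σ_p² = 0.41²·3.2² + 0.59²·4.05² + 2·0.78·0.41·0.59·3.2·4.05 = 12.3217 (%²).
σ_p = √12.3217 = 3.510%.
At 99.5%, z = 2.576.
VaR = 2.576 × 3.510% = 9.042%; on $5,000,000 that is $452,100.

$452,000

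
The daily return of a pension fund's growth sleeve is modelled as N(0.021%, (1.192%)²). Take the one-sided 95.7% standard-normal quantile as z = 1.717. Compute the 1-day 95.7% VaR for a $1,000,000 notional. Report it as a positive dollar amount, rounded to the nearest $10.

VaR = −μ + z·σ = −(0.021%) + 1.717 × 1.192% = 2.026%.
On $1,000,000: 0.02026 × $1,000,000 = $20,260.

$20,260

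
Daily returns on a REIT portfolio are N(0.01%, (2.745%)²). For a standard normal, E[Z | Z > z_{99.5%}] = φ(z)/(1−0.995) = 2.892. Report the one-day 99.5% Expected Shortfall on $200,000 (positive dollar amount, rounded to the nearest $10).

ES = −(0.01%) + 2.745% × 2.892 = 7.929%.
On $200,000: 0.07929 × $200,000 = $15,858.

$15,860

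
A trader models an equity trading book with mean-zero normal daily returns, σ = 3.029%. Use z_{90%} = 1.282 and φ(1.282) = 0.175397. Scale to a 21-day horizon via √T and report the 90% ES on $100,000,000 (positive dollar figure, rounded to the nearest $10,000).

σ_{21d} = 3.029% × √21 = 13.881%.
ES multiplier = φ(z)/(1−α) = 0.175397/0.1 = 1.754.
ES = 13.881% × 1.754 = 24.347%; on $100,000,000: $24,347,000.

$24,350,000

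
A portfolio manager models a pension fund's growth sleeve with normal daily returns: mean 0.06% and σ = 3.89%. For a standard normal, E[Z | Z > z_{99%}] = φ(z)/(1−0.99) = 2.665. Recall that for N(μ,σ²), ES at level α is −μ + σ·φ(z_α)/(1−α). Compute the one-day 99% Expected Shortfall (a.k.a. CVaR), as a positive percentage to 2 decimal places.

ES = −(0.06%) + 3.89% × 2.665 = 10.307%.

10.31%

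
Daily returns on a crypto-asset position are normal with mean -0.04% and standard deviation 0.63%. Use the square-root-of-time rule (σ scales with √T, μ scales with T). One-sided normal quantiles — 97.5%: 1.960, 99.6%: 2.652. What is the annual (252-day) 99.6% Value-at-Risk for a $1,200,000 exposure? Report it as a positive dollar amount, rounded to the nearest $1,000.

σ_{252d} = 0.63% × √252 = 10.001%; μ_{252d} = 252 × -0.04% = -10.080%.
VaR = −(-10.080%) + 2.652 × 10.001% = 36.603%.
On $1,200,000: 0.36603 × $1,200,000 = $439,236.

$439,000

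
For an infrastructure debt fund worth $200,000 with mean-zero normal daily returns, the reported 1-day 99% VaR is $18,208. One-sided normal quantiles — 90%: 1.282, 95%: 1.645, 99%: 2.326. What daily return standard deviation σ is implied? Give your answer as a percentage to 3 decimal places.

3.914%

VaR as a fraction: $18,208 / $200,000 = 9.104%.
σ = VaR / z = 9.104% / 2.326 = 3.914%.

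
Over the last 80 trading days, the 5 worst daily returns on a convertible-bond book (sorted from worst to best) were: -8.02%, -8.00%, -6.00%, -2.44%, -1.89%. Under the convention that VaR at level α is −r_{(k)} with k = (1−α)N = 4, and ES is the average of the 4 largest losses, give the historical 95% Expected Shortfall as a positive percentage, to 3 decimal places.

The 4 worst returns sum to -24.46%.
ES = −(-24.46%) / 4 = 6.115%.

6.115%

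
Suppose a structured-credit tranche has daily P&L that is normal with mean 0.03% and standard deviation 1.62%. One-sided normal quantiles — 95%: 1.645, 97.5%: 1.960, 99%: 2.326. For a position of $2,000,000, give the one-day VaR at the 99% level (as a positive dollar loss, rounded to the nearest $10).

VaR = −μ + z·σ = −(0.03%) + 2.326 × 1.62% = 3.738%.
On $2,000,000: 0.03738 × $2,000,000 = $74,760.

$74,760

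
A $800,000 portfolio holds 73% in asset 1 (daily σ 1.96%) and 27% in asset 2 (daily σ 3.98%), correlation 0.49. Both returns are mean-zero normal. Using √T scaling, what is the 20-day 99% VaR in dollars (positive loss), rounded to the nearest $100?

σ_p = √(0.73²·1.96² + 0.27²·3.98² + 2·0.49·0.73·0.27·1.96·3.98) = 2.170%.
σ_{20d} = 2.170% × √20 = 9.705%.
z(99%) = 2.326.
VaR = 2.326 × 9.705% = 22.574%; on $800,000 that is $180,592.

$180,600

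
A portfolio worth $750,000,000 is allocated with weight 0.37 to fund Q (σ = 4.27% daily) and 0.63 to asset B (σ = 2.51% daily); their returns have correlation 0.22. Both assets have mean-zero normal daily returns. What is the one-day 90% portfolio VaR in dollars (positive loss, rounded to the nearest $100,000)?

σ_p² = 0.37²·4.27² + 0.63²·2.51² + 2·0.22·0.37·0.63·4.27·2.51 = 6.0958 (%²).
σ_p = √6.0958 = 2.469%.
At 90%, z = 1.282.
VaR = 1.282 × 2.469% = 3.165%; on $750,000,000 that is $23,737,500.

$23,700,000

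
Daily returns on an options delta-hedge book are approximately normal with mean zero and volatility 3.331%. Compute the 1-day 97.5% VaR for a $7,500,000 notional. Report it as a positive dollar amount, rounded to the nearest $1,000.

$490,000

At 97.5% one-sided, z = 1.960.
VaR = z·σ = 1.960 × 3.331% = 6.529%.
On $7,500,000: 0.06529 × $7,500,000 = $489,675.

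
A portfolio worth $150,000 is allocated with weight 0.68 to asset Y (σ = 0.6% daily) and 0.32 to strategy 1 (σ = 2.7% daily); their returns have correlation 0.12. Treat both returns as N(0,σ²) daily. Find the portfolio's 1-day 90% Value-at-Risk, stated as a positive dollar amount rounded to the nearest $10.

σ_p² = 0.68²·0.6² + 0.32²·2.7² + 2·0.12·0.68·0.32·0.6·2.7 = 0.9976 (%²).
σ_p = √0.9976 = 0.999%.
At 90%, z = 1.282.
VaR = 1.282 × 0.999% = 1.281%; on $150,000 that is $1,921.

$1,920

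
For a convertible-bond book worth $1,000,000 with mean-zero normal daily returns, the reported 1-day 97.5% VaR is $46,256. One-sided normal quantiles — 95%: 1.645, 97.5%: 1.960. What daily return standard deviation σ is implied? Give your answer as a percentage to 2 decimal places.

2.36%

VaR as a fraction: $46,256 / $1,000,000 = 4.626%.
σ = VaR / z = 4.626% / 1.960 = 2.360%.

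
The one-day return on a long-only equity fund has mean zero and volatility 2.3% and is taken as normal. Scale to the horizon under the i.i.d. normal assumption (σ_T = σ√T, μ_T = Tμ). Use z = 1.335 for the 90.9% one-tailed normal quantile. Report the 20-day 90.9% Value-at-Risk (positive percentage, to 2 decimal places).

13.73%

σ_{20d} = 2.3% × √20 = 10.286%.
VaR = 1.335 × 10.286% = 13.732%.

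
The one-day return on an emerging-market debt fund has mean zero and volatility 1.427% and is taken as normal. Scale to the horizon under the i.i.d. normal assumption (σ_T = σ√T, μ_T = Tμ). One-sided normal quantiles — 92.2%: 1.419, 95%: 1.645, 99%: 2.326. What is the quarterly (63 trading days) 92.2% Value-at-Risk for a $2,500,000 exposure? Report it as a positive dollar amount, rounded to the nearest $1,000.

$402,000

σ_{63d} = 1.427% × √63 = 11.326%.
VaR = 1.419 × 11.326% = 16.072%.
On $2,500,000: 0.16072 × $2,500,000 = $401,800.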